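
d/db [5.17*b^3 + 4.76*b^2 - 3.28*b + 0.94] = 15.51*b^2 + 9.52*b - 3.28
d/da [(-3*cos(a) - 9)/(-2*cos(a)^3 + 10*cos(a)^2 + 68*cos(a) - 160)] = 3*(cos(a)^3 + 2*cos(a)^2 - 15*cos(a) - 91)*sin(a)/((cos(a) - 8)^2*(cos(a) - 2)^2*(cos(a) + 5)^2)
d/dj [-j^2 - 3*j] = -2*j - 3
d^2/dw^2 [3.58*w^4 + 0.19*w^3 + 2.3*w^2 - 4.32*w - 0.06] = 42.96*w^2 + 1.14*w + 4.6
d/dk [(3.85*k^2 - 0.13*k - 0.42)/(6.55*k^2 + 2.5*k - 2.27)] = (10.4765*k^2 - 11.977*k + 1.3451)/(42.9025*k^4 + 32.75*k^3 - 23.487*k^2 - 11.35*k + 5.1529)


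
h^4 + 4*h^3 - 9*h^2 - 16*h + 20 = (h - 2)*(h - 1)*(h + 2)*(h + 5)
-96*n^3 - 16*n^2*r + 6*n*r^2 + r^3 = (-4*n + r)*(4*n + r)*(6*n + r)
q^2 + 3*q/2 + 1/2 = (q + 1/2)*(q + 1)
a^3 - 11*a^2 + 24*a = a*(a - 8)*(a - 3)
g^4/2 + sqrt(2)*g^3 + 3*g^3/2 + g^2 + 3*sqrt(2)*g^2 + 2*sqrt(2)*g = g*(g/2 + sqrt(2))*(g + 1)*(g + 2)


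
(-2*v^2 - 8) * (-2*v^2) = 4*v^4 + 16*v^2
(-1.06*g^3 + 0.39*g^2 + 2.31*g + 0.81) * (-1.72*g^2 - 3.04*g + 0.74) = 1.8232*g^5 + 2.5516*g^4 - 5.9432*g^3 - 8.127*g^2 - 0.753*g + 0.5994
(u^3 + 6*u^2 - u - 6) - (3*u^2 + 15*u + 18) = u^3 + 3*u^2 - 16*u - 24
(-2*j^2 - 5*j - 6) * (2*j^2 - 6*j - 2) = -4*j^4 + 2*j^3 + 22*j^2 + 46*j + 12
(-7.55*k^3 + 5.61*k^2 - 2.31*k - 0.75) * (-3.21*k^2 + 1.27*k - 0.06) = 24.2355*k^5 - 27.5966*k^4 + 14.9928*k^3 - 0.8628*k^2 - 0.8139*k + 0.045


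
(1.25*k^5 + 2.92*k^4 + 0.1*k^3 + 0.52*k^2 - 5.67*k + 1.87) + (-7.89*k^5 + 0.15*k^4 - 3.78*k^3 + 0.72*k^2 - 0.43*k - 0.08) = -6.64*k^5 + 3.07*k^4 - 3.68*k^3 + 1.24*k^2 - 6.1*k + 1.79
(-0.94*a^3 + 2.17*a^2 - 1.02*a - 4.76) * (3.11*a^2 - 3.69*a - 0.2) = -2.9234*a^5 + 10.2173*a^4 - 10.9915*a^3 - 11.4738*a^2 + 17.7684*a + 0.952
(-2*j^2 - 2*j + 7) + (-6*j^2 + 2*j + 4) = 11 - 8*j^2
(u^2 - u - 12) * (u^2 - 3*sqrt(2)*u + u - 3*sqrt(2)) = u^4 - 3*sqrt(2)*u^3 - 13*u^2 - 12*u + 39*sqrt(2)*u + 36*sqrt(2)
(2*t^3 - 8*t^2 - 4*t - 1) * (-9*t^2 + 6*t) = -18*t^5 + 84*t^4 - 12*t^3 - 15*t^2 - 6*t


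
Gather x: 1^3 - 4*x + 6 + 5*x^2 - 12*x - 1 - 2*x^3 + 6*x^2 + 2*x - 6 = -2*x^3 + 11*x^2 - 14*x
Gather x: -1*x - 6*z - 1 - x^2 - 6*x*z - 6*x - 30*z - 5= -x^2 + x*(-6*z - 7) - 36*z - 6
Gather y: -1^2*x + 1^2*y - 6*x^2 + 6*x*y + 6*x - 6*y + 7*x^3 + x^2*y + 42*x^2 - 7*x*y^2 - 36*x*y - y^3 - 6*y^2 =7*x^3 + 36*x^2 + 5*x - y^3 + y^2*(-7*x - 6) + y*(x^2 - 30*x - 5)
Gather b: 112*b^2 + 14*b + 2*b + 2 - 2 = 112*b^2 + 16*b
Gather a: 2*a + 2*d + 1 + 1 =2*a + 2*d + 2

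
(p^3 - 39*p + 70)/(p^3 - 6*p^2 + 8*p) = (p^2 + 2*p - 35)/(p*(p - 4))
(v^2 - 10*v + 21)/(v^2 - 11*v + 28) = (v - 3)/(v - 4)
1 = 1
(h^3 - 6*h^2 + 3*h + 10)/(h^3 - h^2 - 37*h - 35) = (h^2 - 7*h + 10)/(h^2 - 2*h - 35)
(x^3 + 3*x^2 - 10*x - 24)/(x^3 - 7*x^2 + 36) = (x + 4)/(x - 6)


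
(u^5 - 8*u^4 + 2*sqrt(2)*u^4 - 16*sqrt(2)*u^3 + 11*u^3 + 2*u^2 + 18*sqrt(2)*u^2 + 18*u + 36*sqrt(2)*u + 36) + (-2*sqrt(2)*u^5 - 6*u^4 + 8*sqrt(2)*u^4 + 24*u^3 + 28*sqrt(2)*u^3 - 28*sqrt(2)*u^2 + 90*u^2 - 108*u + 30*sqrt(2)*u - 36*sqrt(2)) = -2*sqrt(2)*u^5 + u^5 - 14*u^4 + 10*sqrt(2)*u^4 + 12*sqrt(2)*u^3 + 35*u^3 - 10*sqrt(2)*u^2 + 92*u^2 - 90*u + 66*sqrt(2)*u - 36*sqrt(2) + 36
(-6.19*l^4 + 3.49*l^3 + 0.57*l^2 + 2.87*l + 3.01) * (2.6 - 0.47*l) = 2.9093*l^5 - 17.7343*l^4 + 8.8061*l^3 + 0.1331*l^2 + 6.0473*l + 7.826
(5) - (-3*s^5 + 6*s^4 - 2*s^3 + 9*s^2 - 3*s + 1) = 3*s^5 - 6*s^4 + 2*s^3 - 9*s^2 + 3*s + 4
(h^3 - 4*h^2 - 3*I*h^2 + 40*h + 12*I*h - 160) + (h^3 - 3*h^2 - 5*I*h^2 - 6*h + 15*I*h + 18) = 2*h^3 - 7*h^2 - 8*I*h^2 + 34*h + 27*I*h - 142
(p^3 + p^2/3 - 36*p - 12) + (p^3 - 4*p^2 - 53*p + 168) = 2*p^3 - 11*p^2/3 - 89*p + 156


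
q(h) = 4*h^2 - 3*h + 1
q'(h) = 8*h - 3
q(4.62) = 72.52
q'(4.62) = 33.96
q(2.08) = 12.07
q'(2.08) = 13.64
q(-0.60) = 4.24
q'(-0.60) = -7.80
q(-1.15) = 9.74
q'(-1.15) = -12.20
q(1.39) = 4.56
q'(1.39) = 8.12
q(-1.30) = 11.66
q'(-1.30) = -13.40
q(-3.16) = 50.42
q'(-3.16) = -28.28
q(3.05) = 29.06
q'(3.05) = 21.40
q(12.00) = 541.00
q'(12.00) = 93.00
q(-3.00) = 46.00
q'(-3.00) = -27.00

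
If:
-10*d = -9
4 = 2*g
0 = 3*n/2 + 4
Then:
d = 9/10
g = 2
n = -8/3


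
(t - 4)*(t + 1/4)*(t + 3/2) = t^3 - 9*t^2/4 - 53*t/8 - 3/2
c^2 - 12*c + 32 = (c - 8)*(c - 4)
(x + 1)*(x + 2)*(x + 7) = x^3 + 10*x^2 + 23*x + 14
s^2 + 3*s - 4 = (s - 1)*(s + 4)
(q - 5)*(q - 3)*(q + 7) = q^3 - q^2 - 41*q + 105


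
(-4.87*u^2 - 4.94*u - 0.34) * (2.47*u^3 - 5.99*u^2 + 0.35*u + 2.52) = -12.0289*u^5 + 16.9695*u^4 + 27.0463*u^3 - 11.9648*u^2 - 12.5678*u - 0.8568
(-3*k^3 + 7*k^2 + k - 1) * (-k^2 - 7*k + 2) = 3*k^5 + 14*k^4 - 56*k^3 + 8*k^2 + 9*k - 2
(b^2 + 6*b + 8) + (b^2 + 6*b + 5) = 2*b^2 + 12*b + 13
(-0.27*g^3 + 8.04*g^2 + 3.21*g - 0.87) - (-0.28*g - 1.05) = -0.27*g^3 + 8.04*g^2 + 3.49*g + 0.18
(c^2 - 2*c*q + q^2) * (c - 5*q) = c^3 - 7*c^2*q + 11*c*q^2 - 5*q^3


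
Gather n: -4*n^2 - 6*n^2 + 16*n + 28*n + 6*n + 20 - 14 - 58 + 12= -10*n^2 + 50*n - 40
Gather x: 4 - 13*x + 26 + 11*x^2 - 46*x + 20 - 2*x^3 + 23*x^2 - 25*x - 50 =-2*x^3 + 34*x^2 - 84*x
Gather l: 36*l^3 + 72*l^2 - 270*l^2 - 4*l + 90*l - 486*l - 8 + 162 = 36*l^3 - 198*l^2 - 400*l + 154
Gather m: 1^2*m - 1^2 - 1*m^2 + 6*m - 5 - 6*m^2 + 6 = -7*m^2 + 7*m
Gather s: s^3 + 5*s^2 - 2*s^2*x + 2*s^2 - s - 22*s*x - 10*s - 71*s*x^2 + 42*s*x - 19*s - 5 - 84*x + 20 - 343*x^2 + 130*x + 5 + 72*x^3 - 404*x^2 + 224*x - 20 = s^3 + s^2*(7 - 2*x) + s*(-71*x^2 + 20*x - 30) + 72*x^3 - 747*x^2 + 270*x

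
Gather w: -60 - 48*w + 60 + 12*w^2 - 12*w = 12*w^2 - 60*w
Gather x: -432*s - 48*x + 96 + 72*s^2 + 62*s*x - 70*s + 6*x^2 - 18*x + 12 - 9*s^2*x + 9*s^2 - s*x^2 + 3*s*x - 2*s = 81*s^2 - 504*s + x^2*(6 - s) + x*(-9*s^2 + 65*s - 66) + 108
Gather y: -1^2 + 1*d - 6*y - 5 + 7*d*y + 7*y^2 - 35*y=d + 7*y^2 + y*(7*d - 41) - 6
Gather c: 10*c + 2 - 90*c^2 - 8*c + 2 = -90*c^2 + 2*c + 4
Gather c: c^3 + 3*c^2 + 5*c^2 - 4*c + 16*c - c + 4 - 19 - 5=c^3 + 8*c^2 + 11*c - 20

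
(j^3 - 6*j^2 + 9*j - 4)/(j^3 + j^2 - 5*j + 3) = (j - 4)/(j + 3)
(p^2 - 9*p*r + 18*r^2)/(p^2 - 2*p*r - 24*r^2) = (p - 3*r)/(p + 4*r)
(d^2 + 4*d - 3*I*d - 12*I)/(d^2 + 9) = (d + 4)/(d + 3*I)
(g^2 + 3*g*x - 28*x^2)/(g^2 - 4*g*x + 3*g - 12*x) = (g + 7*x)/(g + 3)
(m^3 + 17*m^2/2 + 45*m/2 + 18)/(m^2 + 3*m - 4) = (2*m^2 + 9*m + 9)/(2*(m - 1))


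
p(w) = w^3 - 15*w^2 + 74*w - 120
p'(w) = 3*w^2 - 30*w + 74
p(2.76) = -9.00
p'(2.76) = 14.05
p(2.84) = -7.92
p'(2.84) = 13.00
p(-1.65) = -287.43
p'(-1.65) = 131.67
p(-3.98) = -715.17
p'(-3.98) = 240.92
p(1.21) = -50.65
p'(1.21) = 42.09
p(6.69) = 3.14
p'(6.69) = 7.57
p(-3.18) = -539.16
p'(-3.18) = 199.74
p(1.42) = -42.30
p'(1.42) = 37.45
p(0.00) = -120.00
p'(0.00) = 74.00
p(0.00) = -120.00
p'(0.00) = 74.00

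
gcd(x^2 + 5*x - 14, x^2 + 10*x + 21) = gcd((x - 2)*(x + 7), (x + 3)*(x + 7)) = x + 7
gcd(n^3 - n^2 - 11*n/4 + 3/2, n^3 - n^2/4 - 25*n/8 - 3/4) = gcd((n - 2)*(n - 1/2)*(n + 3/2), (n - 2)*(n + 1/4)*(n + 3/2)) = n^2 - n/2 - 3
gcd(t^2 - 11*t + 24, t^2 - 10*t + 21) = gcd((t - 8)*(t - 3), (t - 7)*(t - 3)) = t - 3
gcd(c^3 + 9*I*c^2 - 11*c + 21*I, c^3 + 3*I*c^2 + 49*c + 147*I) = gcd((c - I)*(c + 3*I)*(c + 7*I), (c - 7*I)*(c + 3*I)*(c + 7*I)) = c^2 + 10*I*c - 21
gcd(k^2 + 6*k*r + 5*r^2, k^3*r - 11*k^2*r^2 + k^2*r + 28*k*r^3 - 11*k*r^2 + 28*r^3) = 1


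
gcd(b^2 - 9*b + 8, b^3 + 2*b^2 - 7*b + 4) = b - 1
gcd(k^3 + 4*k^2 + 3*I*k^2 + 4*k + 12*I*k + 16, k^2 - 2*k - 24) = k + 4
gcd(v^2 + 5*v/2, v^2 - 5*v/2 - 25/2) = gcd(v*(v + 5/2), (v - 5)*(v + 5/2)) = v + 5/2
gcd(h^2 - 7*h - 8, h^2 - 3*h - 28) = 1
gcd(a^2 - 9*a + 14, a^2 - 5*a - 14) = a - 7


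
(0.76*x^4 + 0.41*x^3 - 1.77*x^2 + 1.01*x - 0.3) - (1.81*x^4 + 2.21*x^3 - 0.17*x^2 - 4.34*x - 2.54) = -1.05*x^4 - 1.8*x^3 - 1.6*x^2 + 5.35*x + 2.24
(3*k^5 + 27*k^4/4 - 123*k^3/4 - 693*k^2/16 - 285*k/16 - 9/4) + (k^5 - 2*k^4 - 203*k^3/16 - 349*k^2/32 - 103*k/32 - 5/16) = 4*k^5 + 19*k^4/4 - 695*k^3/16 - 1735*k^2/32 - 673*k/32 - 41/16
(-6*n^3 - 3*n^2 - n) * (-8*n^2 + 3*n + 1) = 48*n^5 + 6*n^4 - 7*n^3 - 6*n^2 - n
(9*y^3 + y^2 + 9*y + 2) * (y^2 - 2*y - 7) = 9*y^5 - 17*y^4 - 56*y^3 - 23*y^2 - 67*y - 14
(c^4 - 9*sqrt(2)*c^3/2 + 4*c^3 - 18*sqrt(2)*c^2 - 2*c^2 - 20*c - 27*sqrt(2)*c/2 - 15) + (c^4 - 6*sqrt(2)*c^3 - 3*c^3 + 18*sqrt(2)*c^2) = 2*c^4 - 21*sqrt(2)*c^3/2 + c^3 - 2*c^2 - 20*c - 27*sqrt(2)*c/2 - 15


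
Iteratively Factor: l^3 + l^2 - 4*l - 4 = (l + 2)*(l^2 - l - 2) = (l + 1)*(l + 2)*(l - 2)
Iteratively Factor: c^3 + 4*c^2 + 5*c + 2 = (c + 1)*(c^2 + 3*c + 2) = (c + 1)^2*(c + 2)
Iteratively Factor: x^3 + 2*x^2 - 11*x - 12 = (x + 4)*(x^2 - 2*x - 3) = (x - 3)*(x + 4)*(x + 1)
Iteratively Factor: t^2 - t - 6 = (t - 3)*(t + 2)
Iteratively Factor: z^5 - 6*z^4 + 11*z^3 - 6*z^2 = (z)*(z^4 - 6*z^3 + 11*z^2 - 6*z) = z*(z - 3)*(z^3 - 3*z^2 + 2*z) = z^2*(z - 3)*(z^2 - 3*z + 2) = z^2*(z - 3)*(z - 1)*(z - 2)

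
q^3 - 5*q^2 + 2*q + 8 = (q - 4)*(q - 2)*(q + 1)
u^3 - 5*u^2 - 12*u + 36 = (u - 6)*(u - 2)*(u + 3)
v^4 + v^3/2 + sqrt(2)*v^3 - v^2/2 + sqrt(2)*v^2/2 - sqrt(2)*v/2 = v*(v - 1/2)*(v + 1)*(v + sqrt(2))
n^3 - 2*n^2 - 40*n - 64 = (n - 8)*(n + 2)*(n + 4)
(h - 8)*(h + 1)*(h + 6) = h^3 - h^2 - 50*h - 48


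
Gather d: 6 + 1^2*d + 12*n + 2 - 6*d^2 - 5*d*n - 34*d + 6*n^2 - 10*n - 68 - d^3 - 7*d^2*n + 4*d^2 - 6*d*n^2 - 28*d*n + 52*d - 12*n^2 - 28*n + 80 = -d^3 + d^2*(-7*n - 2) + d*(-6*n^2 - 33*n + 19) - 6*n^2 - 26*n + 20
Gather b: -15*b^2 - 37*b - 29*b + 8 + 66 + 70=-15*b^2 - 66*b + 144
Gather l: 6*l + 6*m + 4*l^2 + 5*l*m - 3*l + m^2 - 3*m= 4*l^2 + l*(5*m + 3) + m^2 + 3*m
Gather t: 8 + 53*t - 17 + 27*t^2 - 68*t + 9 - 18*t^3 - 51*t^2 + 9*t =-18*t^3 - 24*t^2 - 6*t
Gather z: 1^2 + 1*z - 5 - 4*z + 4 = -3*z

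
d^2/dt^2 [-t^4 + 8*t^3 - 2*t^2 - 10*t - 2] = -12*t^2 + 48*t - 4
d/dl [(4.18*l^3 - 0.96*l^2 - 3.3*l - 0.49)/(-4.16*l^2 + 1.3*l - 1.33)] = (-17.3888*l^4 + 10.868*l^3 - 31.6542*l^2 - 1.5232*l + 5.026)/(17.3056*l^4 - 10.816*l^3 + 12.7556*l^2 - 3.458*l + 1.7689)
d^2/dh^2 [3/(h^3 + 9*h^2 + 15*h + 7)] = 36*(h^2 + 10*h + 27)/(h^7 + 25*h^6 + 237*h^5 + 1061*h^4 + 2339*h^3 + 2667*h^2 + 1519*h + 343)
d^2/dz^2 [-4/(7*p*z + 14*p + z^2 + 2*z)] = 8*(7*p*z + 14*p + z^2 + 2*z - (7*p + 2*z + 2)^2)/(7*p*z + 14*p + z^2 + 2*z)^3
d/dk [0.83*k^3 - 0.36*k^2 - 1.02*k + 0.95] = 2.49*k^2 - 0.72*k - 1.02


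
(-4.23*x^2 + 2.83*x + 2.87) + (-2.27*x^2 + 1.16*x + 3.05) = -6.5*x^2 + 3.99*x + 5.92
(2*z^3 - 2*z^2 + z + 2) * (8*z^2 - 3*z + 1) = 16*z^5 - 22*z^4 + 16*z^3 + 11*z^2 - 5*z + 2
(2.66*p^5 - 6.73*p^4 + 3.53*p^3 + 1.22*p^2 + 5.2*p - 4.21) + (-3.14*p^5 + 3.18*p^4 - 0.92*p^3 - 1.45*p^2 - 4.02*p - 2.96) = -0.48*p^5 - 3.55*p^4 + 2.61*p^3 - 0.23*p^2 + 1.18*p - 7.17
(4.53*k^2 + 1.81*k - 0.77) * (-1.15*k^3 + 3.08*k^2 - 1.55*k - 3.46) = -5.2095*k^5 + 11.8709*k^4 - 0.5612*k^3 - 20.8509*k^2 - 5.0691*k + 2.6642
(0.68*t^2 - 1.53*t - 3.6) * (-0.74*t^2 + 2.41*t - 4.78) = -0.5032*t^4 + 2.771*t^3 - 4.2737*t^2 - 1.3626*t + 17.208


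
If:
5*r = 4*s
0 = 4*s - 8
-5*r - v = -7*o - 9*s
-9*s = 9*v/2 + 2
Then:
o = -130/63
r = 8/5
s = 2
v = -40/9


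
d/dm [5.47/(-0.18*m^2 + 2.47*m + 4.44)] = (1.9692*m - 13.5109)/(-0.18*m^2 + 2.47*m + 4.44)^2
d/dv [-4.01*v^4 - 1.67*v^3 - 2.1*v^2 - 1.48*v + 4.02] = -16.04*v^3 - 5.01*v^2 - 4.2*v - 1.48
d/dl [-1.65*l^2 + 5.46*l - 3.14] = 5.46 - 3.3*l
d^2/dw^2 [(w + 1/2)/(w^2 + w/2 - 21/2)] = 2*((2*w + 1)*(4*w + 1)^2 - 4*(3*w + 1)*(2*w^2 + w - 21))/(2*w^2 + w - 21)^3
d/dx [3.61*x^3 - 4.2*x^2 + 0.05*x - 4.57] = 10.83*x^2 - 8.4*x + 0.05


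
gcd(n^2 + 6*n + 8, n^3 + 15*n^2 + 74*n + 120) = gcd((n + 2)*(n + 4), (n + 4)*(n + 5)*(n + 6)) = n + 4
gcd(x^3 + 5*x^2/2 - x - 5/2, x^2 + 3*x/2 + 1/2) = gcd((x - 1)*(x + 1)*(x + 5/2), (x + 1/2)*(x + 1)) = x + 1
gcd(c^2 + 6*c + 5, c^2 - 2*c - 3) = c + 1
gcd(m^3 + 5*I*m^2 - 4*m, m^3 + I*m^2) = m^2 + I*m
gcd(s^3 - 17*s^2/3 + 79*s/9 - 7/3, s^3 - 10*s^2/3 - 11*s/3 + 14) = s^2 - 16*s/3 + 7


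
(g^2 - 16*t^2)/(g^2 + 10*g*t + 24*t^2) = (g - 4*t)/(g + 6*t)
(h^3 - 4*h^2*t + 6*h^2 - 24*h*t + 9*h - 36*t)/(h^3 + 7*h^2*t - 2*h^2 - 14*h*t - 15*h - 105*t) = (h^2 - 4*h*t + 3*h - 12*t)/(h^2 + 7*h*t - 5*h - 35*t)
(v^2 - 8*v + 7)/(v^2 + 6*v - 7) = (v - 7)/(v + 7)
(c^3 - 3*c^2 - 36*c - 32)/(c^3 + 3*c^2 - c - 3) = (c^2 - 4*c - 32)/(c^2 + 2*c - 3)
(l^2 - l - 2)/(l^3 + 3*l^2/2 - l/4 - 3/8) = 8*(l^2 - l - 2)/(8*l^3 + 12*l^2 - 2*l - 3)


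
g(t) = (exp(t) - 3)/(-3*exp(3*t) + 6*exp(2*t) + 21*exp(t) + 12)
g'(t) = (exp(t) - 3)*(9*exp(3*t) - 12*exp(2*t) - 21*exp(t))/(-3*exp(3*t) + 6*exp(2*t) + 21*exp(t) + 12)^2 + exp(t)/(-3*exp(3*t) + 6*exp(2*t) + 21*exp(t) + 12)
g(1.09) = -0.00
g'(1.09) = 0.06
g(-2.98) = -0.23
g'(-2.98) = 0.02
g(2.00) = -0.01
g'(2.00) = 0.01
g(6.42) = -0.00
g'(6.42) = 0.00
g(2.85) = -0.00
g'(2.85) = 0.00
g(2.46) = -0.00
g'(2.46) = 0.00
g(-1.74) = -0.18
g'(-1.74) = 0.06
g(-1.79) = -0.18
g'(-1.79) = 0.05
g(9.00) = 0.00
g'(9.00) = 0.00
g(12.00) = 0.00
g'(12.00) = 0.00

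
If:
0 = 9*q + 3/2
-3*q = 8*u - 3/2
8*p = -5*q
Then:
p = 5/48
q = -1/6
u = 1/4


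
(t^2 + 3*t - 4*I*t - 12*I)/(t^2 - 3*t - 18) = (t - 4*I)/(t - 6)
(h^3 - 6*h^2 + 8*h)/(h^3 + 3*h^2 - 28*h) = (h - 2)/(h + 7)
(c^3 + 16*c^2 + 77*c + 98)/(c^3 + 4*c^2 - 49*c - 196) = (c^2 + 9*c + 14)/(c^2 - 3*c - 28)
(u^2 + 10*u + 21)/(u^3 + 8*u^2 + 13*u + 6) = (u^2 + 10*u + 21)/(u^3 + 8*u^2 + 13*u + 6)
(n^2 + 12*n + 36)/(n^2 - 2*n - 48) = (n + 6)/(n - 8)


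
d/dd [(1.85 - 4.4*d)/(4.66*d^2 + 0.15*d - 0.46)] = (20.504*d^2 - 17.242*d + 1.7465)/(21.7156*d^4 + 1.398*d^3 - 4.2647*d^2 - 0.138*d + 0.2116)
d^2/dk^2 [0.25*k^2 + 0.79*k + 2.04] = 0.500000000000000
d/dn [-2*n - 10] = -2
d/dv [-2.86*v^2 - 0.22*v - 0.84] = -5.72*v - 0.22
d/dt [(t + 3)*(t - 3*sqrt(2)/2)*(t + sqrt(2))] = 3*t^2 - sqrt(2)*t + 6*t - 3 - 3*sqrt(2)/2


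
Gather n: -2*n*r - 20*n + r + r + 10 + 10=n*(-2*r - 20) + 2*r + 20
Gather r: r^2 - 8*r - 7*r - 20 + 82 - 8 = r^2 - 15*r + 54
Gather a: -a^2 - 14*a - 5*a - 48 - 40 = -a^2 - 19*a - 88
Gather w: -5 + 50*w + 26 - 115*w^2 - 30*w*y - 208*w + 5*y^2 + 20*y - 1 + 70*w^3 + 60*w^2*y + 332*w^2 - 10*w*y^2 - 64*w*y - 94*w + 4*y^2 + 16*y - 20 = 70*w^3 + w^2*(60*y + 217) + w*(-10*y^2 - 94*y - 252) + 9*y^2 + 36*y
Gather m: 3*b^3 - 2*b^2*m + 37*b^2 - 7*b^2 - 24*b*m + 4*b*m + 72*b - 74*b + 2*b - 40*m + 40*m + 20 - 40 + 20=3*b^3 + 30*b^2 + m*(-2*b^2 - 20*b)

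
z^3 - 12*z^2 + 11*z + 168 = (z - 8)*(z - 7)*(z + 3)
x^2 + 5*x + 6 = (x + 2)*(x + 3)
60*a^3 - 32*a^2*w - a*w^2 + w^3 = (-5*a + w)*(-2*a + w)*(6*a + w)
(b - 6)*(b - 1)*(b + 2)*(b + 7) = b^4 + 2*b^3 - 43*b^2 - 44*b + 84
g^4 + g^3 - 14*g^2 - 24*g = g*(g - 4)*(g + 2)*(g + 3)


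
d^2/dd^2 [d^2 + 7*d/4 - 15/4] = 2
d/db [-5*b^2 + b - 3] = 1 - 10*b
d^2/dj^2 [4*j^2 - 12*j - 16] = 8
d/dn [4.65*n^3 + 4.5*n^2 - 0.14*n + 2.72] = 13.95*n^2 + 9.0*n - 0.14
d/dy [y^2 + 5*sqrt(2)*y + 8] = 2*y + 5*sqrt(2)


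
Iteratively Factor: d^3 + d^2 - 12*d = (d + 4)*(d^2 - 3*d) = (d - 3)*(d + 4)*(d)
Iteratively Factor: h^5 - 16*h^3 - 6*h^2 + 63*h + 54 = (h + 1)*(h^4 - h^3 - 15*h^2 + 9*h + 54) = (h + 1)*(h + 3)*(h^3 - 4*h^2 - 3*h + 18) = (h - 3)*(h + 1)*(h + 3)*(h^2 - h - 6) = (h - 3)^2*(h + 1)*(h + 3)*(h + 2)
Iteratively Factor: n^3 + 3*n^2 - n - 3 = (n - 1)*(n^2 + 4*n + 3) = (n - 1)*(n + 3)*(n + 1)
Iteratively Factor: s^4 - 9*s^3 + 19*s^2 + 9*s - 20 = (s + 1)*(s^3 - 10*s^2 + 29*s - 20) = (s - 1)*(s + 1)*(s^2 - 9*s + 20) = (s - 4)*(s - 1)*(s + 1)*(s - 5)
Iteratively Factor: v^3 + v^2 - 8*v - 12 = (v + 2)*(v^2 - v - 6) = (v - 3)*(v + 2)*(v + 2)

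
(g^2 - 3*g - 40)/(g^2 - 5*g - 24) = (g + 5)/(g + 3)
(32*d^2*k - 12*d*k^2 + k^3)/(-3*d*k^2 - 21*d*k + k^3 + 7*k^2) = (-32*d^2 + 12*d*k - k^2)/(3*d*k + 21*d - k^2 - 7*k)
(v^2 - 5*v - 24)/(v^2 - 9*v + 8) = (v + 3)/(v - 1)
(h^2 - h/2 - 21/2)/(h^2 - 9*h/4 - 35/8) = 4*(h + 3)/(4*h + 5)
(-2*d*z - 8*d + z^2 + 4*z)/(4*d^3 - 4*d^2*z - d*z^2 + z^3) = (z + 4)/(-2*d^2 + d*z + z^2)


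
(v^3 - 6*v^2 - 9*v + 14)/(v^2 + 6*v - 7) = (v^2 - 5*v - 14)/(v + 7)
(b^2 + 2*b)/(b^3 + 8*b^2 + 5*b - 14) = b/(b^2 + 6*b - 7)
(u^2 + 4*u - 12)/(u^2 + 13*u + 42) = (u - 2)/(u + 7)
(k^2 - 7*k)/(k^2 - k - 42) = k/(k + 6)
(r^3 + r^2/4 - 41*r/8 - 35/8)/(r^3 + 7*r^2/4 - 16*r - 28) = (2*r^2 - 3*r - 5)/(2*(r^2 - 16))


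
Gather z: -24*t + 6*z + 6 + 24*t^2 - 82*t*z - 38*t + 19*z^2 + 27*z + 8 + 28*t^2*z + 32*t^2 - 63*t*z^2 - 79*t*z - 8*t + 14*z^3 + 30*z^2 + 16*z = 56*t^2 - 70*t + 14*z^3 + z^2*(49 - 63*t) + z*(28*t^2 - 161*t + 49) + 14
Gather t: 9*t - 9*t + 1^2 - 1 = 0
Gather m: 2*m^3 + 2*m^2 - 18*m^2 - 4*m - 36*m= 2*m^3 - 16*m^2 - 40*m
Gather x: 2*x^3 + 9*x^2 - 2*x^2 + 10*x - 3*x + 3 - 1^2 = 2*x^3 + 7*x^2 + 7*x + 2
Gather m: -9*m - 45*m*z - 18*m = m*(-45*z - 27)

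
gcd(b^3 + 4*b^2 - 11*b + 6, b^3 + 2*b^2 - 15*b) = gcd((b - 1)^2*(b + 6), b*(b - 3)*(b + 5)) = 1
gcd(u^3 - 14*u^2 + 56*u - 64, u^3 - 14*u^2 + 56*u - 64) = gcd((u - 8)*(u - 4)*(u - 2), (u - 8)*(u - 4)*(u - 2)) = u^3 - 14*u^2 + 56*u - 64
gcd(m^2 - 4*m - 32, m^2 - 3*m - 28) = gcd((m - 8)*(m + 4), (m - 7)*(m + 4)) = m + 4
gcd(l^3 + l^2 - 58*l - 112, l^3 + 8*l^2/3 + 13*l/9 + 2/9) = l + 2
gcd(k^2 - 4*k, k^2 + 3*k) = k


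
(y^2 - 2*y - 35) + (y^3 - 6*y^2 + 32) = y^3 - 5*y^2 - 2*y - 3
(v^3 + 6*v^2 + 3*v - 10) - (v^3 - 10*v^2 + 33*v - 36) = 16*v^2 - 30*v + 26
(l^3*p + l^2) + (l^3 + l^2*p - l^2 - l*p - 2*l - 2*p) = l^3*p + l^3 + l^2*p - l*p - 2*l - 2*p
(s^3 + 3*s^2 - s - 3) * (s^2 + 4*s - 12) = s^5 + 7*s^4 - s^3 - 43*s^2 + 36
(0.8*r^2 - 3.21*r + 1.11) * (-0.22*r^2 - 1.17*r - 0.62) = -0.176*r^4 - 0.2298*r^3 + 3.0155*r^2 + 0.6915*r - 0.6882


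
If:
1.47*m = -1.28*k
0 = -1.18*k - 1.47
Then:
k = -1.25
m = 1.08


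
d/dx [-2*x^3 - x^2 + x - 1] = -6*x^2 - 2*x + 1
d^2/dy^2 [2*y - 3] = 0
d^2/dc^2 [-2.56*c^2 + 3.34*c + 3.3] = -5.12000000000000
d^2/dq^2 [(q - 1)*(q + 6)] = 2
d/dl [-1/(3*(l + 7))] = 1/(3*(l + 7)^2)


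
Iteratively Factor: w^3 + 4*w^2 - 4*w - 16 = (w - 2)*(w^2 + 6*w + 8) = (w - 2)*(w + 4)*(w + 2)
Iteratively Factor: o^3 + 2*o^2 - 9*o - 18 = (o - 3)*(o^2 + 5*o + 6) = (o - 3)*(o + 2)*(o + 3)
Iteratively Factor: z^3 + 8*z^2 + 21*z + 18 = (z + 2)*(z^2 + 6*z + 9) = (z + 2)*(z + 3)*(z + 3)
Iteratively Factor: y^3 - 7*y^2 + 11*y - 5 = (y - 5)*(y^2 - 2*y + 1) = (y - 5)*(y - 1)*(y - 1)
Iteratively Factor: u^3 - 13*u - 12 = (u - 4)*(u^2 + 4*u + 3) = (u - 4)*(u + 1)*(u + 3)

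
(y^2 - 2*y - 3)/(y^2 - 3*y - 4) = (y - 3)/(y - 4)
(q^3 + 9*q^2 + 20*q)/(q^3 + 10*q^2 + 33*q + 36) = q*(q + 5)/(q^2 + 6*q + 9)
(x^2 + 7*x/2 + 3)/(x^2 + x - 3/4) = 2*(x + 2)/(2*x - 1)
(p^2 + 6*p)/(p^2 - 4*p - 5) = p*(p + 6)/(p^2 - 4*p - 5)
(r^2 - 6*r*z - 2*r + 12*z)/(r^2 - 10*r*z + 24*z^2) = (2 - r)/(-r + 4*z)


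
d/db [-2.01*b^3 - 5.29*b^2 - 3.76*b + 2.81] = -6.03*b^2 - 10.58*b - 3.76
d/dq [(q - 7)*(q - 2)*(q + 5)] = 3*q^2 - 8*q - 31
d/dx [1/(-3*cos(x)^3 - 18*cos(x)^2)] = -(cos(x) + 4)*sin(x)/((cos(x) + 6)^2*cos(x)^3)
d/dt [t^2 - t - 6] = 2*t - 1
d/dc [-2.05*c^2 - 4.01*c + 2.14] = -4.1*c - 4.01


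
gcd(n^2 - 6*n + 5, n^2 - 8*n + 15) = n - 5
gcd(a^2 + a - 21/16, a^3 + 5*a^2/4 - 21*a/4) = 1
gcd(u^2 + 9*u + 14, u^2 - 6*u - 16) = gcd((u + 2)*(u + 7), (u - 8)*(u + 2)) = u + 2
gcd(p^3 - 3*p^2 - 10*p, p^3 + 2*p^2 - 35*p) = p^2 - 5*p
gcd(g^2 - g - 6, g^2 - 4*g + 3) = g - 3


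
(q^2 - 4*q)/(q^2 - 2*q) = (q - 4)/(q - 2)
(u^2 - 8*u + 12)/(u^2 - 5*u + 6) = (u - 6)/(u - 3)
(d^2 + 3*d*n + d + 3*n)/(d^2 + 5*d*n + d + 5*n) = (d + 3*n)/(d + 5*n)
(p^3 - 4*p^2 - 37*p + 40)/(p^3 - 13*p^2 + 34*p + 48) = (p^2 + 4*p - 5)/(p^2 - 5*p - 6)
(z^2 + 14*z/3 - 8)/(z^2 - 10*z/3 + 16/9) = 3*(3*z^2 + 14*z - 24)/(9*z^2 - 30*z + 16)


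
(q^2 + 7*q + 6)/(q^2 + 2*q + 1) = (q + 6)/(q + 1)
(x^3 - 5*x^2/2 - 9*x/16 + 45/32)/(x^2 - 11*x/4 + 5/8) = (16*x^2 - 9)/(4*(4*x - 1))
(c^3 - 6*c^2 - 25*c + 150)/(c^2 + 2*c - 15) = (c^2 - 11*c + 30)/(c - 3)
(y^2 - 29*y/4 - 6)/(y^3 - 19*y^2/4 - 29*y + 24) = (4*y + 3)/(4*y^2 + 13*y - 12)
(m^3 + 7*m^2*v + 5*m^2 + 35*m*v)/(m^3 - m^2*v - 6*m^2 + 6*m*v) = (m^2 + 7*m*v + 5*m + 35*v)/(m^2 - m*v - 6*m + 6*v)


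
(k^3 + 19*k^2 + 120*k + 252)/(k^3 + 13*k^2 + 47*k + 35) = (k^2 + 12*k + 36)/(k^2 + 6*k + 5)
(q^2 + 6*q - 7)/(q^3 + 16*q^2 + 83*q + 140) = (q - 1)/(q^2 + 9*q + 20)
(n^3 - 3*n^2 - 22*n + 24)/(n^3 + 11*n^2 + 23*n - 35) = (n^2 - 2*n - 24)/(n^2 + 12*n + 35)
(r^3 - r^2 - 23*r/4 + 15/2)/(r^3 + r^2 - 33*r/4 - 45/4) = (2*r^2 - 7*r + 6)/(2*r^2 - 3*r - 9)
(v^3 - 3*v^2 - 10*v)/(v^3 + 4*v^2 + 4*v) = (v - 5)/(v + 2)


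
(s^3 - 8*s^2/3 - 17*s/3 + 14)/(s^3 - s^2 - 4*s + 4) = (s^2 - 2*s/3 - 7)/(s^2 + s - 2)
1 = 1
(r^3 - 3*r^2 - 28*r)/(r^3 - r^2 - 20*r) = (r - 7)/(r - 5)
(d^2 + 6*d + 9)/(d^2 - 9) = (d + 3)/(d - 3)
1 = 1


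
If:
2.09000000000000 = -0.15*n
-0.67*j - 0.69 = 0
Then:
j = -1.03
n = -13.93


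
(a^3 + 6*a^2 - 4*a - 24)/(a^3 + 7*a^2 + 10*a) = (a^2 + 4*a - 12)/(a*(a + 5))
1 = 1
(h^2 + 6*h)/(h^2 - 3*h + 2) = h*(h + 6)/(h^2 - 3*h + 2)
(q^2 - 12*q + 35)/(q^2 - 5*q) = (q - 7)/q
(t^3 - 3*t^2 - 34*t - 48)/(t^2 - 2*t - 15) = (t^2 - 6*t - 16)/(t - 5)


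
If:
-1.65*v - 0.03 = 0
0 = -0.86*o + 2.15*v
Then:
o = -0.05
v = -0.02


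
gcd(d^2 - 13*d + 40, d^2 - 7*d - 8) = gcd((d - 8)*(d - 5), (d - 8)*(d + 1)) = d - 8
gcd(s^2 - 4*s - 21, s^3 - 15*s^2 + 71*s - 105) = s - 7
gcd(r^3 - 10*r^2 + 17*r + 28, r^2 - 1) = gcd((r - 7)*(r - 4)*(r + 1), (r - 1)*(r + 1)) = r + 1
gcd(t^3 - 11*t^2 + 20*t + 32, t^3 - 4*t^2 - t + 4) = t^2 - 3*t - 4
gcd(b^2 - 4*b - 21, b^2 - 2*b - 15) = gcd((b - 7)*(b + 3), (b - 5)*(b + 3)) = b + 3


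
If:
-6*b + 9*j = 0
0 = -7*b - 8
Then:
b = -8/7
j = -16/21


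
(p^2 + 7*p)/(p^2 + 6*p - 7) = p/(p - 1)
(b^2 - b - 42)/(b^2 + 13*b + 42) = (b - 7)/(b + 7)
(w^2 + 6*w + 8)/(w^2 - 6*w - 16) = (w + 4)/(w - 8)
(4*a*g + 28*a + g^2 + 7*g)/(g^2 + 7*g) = (4*a + g)/g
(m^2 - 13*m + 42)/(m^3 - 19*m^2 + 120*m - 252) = 1/(m - 6)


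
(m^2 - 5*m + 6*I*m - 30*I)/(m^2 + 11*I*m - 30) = (m - 5)/(m + 5*I)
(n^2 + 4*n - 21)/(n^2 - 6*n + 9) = (n + 7)/(n - 3)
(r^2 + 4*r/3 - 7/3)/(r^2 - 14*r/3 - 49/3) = (r - 1)/(r - 7)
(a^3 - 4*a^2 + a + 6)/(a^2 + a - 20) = (a^3 - 4*a^2 + a + 6)/(a^2 + a - 20)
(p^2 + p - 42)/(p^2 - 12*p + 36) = (p + 7)/(p - 6)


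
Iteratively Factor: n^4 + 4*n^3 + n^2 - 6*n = (n)*(n^3 + 4*n^2 + n - 6) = n*(n - 1)*(n^2 + 5*n + 6) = n*(n - 1)*(n + 2)*(n + 3)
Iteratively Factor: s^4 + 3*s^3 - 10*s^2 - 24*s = (s + 4)*(s^3 - s^2 - 6*s) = (s - 3)*(s + 4)*(s^2 + 2*s) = s*(s - 3)*(s + 4)*(s + 2)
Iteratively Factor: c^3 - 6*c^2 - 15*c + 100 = (c - 5)*(c^2 - c - 20) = (c - 5)*(c + 4)*(c - 5)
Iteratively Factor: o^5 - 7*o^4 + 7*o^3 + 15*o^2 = (o)*(o^4 - 7*o^3 + 7*o^2 + 15*o) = o*(o - 3)*(o^3 - 4*o^2 - 5*o) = o^2*(o - 3)*(o^2 - 4*o - 5) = o^2*(o - 5)*(o - 3)*(o + 1)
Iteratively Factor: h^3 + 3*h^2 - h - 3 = (h - 1)*(h^2 + 4*h + 3) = (h - 1)*(h + 3)*(h + 1)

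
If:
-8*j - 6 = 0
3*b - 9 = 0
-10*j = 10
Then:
No Solution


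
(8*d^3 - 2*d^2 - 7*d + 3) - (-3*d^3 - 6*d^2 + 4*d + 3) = 11*d^3 + 4*d^2 - 11*d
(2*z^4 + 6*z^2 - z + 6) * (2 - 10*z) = -20*z^5 + 4*z^4 - 60*z^3 + 22*z^2 - 62*z + 12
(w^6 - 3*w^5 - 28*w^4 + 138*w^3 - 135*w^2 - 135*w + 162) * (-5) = -5*w^6 + 15*w^5 + 140*w^4 - 690*w^3 + 675*w^2 + 675*w - 810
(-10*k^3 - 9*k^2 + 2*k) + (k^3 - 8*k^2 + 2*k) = -9*k^3 - 17*k^2 + 4*k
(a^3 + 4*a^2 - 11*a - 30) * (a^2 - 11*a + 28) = a^5 - 7*a^4 - 27*a^3 + 203*a^2 + 22*a - 840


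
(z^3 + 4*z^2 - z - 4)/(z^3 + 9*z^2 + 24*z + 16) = (z - 1)/(z + 4)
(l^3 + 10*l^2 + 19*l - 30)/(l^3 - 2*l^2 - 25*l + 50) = (l^2 + 5*l - 6)/(l^2 - 7*l + 10)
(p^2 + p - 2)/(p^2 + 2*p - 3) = (p + 2)/(p + 3)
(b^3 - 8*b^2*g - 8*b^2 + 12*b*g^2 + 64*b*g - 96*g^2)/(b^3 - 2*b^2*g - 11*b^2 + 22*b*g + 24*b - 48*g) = (b - 6*g)/(b - 3)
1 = 1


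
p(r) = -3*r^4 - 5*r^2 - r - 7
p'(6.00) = -2653.00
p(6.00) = -4081.00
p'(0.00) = -1.00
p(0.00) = -7.00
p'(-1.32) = 39.80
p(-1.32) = -23.50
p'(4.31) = -1004.86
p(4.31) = -1139.40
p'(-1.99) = 113.47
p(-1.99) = -71.86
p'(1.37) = -45.56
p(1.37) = -28.32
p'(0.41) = -5.93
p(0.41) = -8.34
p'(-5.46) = 2006.86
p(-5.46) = -2816.79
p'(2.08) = -129.79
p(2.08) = -86.87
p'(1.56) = -62.16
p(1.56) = -38.50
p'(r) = -12*r^3 - 10*r - 1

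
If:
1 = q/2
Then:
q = 2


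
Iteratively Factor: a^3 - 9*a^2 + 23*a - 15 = (a - 1)*(a^2 - 8*a + 15) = (a - 5)*(a - 1)*(a - 3)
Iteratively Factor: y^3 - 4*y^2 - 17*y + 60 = (y + 4)*(y^2 - 8*y + 15) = (y - 5)*(y + 4)*(y - 3)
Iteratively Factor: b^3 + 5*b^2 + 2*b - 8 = (b + 4)*(b^2 + b - 2) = (b - 1)*(b + 4)*(b + 2)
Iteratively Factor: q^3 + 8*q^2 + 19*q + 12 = (q + 1)*(q^2 + 7*q + 12) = (q + 1)*(q + 3)*(q + 4)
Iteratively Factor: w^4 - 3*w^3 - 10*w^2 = (w)*(w^3 - 3*w^2 - 10*w) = w*(w + 2)*(w^2 - 5*w) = w^2*(w + 2)*(w - 5)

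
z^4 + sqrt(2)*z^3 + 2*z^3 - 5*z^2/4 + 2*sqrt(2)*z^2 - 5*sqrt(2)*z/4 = z*(z - 1/2)*(z + 5/2)*(z + sqrt(2))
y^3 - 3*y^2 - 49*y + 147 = (y - 7)*(y - 3)*(y + 7)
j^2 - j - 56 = (j - 8)*(j + 7)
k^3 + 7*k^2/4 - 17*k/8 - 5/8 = (k - 1)*(k + 1/4)*(k + 5/2)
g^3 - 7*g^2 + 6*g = g*(g - 6)*(g - 1)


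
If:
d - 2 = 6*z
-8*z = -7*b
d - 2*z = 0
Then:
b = -4/7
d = -1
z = -1/2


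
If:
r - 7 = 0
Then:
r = 7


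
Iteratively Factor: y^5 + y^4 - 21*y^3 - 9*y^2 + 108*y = (y + 4)*(y^4 - 3*y^3 - 9*y^2 + 27*y) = (y + 3)*(y + 4)*(y^3 - 6*y^2 + 9*y) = (y - 3)*(y + 3)*(y + 4)*(y^2 - 3*y) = (y - 3)^2*(y + 3)*(y + 4)*(y)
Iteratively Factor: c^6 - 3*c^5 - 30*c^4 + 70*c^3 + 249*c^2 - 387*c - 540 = (c - 3)*(c^5 - 30*c^3 - 20*c^2 + 189*c + 180) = (c - 5)*(c - 3)*(c^4 + 5*c^3 - 5*c^2 - 45*c - 36) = (c - 5)*(c - 3)*(c + 1)*(c^3 + 4*c^2 - 9*c - 36) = (c - 5)*(c - 3)*(c + 1)*(c + 3)*(c^2 + c - 12) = (c - 5)*(c - 3)^2*(c + 1)*(c + 3)*(c + 4)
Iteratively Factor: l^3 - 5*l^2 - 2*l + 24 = (l - 3)*(l^2 - 2*l - 8) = (l - 4)*(l - 3)*(l + 2)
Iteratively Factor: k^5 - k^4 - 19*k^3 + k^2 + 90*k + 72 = (k - 4)*(k^4 + 3*k^3 - 7*k^2 - 27*k - 18) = (k - 4)*(k + 3)*(k^3 - 7*k - 6) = (k - 4)*(k + 1)*(k + 3)*(k^2 - k - 6) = (k - 4)*(k - 3)*(k + 1)*(k + 3)*(k + 2)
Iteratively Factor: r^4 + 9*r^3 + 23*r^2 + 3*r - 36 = (r - 1)*(r^3 + 10*r^2 + 33*r + 36) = (r - 1)*(r + 3)*(r^2 + 7*r + 12) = (r - 1)*(r + 3)*(r + 4)*(r + 3)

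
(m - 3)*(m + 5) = m^2 + 2*m - 15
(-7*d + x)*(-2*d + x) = 14*d^2 - 9*d*x + x^2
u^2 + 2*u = u*(u + 2)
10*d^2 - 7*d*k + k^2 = (-5*d + k)*(-2*d + k)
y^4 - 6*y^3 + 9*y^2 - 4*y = y*(y - 4)*(y - 1)^2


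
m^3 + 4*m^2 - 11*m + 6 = (m - 1)^2*(m + 6)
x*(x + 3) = x^2 + 3*x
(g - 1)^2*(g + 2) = g^3 - 3*g + 2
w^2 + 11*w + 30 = (w + 5)*(w + 6)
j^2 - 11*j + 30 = (j - 6)*(j - 5)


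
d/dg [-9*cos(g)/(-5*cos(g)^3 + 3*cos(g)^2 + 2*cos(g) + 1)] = 144*(10*cos(g)^3 - 3*cos(g)^2 + 1)*sin(g)/(-7*cos(g) + 6*cos(2*g) - 5*cos(3*g) + 10)^2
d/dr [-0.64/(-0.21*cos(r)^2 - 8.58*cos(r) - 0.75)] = (0.2688*cos(r) + 5.4912)*sin(r)/(0.21*cos(r)^2 + 8.58*cos(r) + 0.75)^2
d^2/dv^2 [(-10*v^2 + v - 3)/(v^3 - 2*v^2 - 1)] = 2*(-10*v^6 + 3*v^5 - 24*v^4 - 18*v^3 + 30*v^2 - 15*v - 4)/(v^9 - 6*v^8 + 12*v^7 - 11*v^6 + 12*v^5 - 12*v^4 + 3*v^3 - 6*v^2 - 1)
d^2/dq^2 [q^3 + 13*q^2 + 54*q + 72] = 6*q + 26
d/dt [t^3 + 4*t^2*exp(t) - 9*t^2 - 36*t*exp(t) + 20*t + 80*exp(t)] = 4*t^2*exp(t) + 3*t^2 - 28*t*exp(t) - 18*t + 44*exp(t) + 20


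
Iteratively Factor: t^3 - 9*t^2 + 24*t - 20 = (t - 2)*(t^2 - 7*t + 10) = (t - 2)^2*(t - 5)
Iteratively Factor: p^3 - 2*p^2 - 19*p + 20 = (p - 5)*(p^2 + 3*p - 4) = (p - 5)*(p + 4)*(p - 1)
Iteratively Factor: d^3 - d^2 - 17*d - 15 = (d - 5)*(d^2 + 4*d + 3) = (d - 5)*(d + 1)*(d + 3)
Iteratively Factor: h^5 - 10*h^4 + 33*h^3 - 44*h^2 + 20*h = (h - 2)*(h^4 - 8*h^3 + 17*h^2 - 10*h) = (h - 5)*(h - 2)*(h^3 - 3*h^2 + 2*h) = (h - 5)*(h - 2)*(h - 1)*(h^2 - 2*h) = h*(h - 5)*(h - 2)*(h - 1)*(h - 2)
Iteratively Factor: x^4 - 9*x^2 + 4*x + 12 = (x + 1)*(x^3 - x^2 - 8*x + 12) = (x - 2)*(x + 1)*(x^2 + x - 6) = (x - 2)^2*(x + 1)*(x + 3)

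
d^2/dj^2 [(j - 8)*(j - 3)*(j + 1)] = 6*j - 20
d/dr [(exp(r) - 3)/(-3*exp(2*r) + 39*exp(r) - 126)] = ((exp(r) - 3)*(2*exp(r) - 13) - exp(2*r) + 13*exp(r) - 42)*exp(r)/(3*(exp(2*r) - 13*exp(r) + 42)^2)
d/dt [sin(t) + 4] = cos(t)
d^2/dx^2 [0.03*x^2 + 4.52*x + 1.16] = 0.0600000000000000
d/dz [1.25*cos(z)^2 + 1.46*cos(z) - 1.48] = -(2.5*cos(z) + 1.46)*sin(z)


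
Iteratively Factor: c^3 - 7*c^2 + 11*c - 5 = (c - 5)*(c^2 - 2*c + 1) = (c - 5)*(c - 1)*(c - 1)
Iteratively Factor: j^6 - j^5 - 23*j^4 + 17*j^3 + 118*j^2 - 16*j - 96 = (j + 1)*(j^5 - 2*j^4 - 21*j^3 + 38*j^2 + 80*j - 96) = (j - 4)*(j + 1)*(j^4 + 2*j^3 - 13*j^2 - 14*j + 24) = (j - 4)*(j + 1)*(j + 4)*(j^3 - 2*j^2 - 5*j + 6) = (j - 4)*(j + 1)*(j + 2)*(j + 4)*(j^2 - 4*j + 3) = (j - 4)*(j - 3)*(j + 1)*(j + 2)*(j + 4)*(j - 1)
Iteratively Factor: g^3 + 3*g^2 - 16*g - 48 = (g + 3)*(g^2 - 16) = (g - 4)*(g + 3)*(g + 4)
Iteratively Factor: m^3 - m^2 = (m)*(m^2 - m) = m^2*(m - 1)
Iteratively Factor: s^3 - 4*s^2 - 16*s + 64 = (s - 4)*(s^2 - 16) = (s - 4)^2*(s + 4)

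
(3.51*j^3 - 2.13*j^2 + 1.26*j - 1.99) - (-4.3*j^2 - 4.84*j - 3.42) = 3.51*j^3 + 2.17*j^2 + 6.1*j + 1.43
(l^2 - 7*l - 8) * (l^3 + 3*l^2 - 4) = l^5 - 4*l^4 - 29*l^3 - 28*l^2 + 28*l + 32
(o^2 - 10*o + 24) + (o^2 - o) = 2*o^2 - 11*o + 24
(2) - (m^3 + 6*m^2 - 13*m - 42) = -m^3 - 6*m^2 + 13*m + 44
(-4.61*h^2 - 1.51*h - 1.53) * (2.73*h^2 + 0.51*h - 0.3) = -12.5853*h^4 - 6.4734*h^3 - 3.564*h^2 - 0.3273*h + 0.459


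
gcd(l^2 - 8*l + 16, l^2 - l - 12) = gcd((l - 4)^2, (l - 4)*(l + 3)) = l - 4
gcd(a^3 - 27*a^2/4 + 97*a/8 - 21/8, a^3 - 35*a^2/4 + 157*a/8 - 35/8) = a^2 - 15*a/4 + 7/8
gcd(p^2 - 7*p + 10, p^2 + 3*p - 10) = p - 2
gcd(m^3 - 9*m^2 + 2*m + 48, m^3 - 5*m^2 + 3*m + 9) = m - 3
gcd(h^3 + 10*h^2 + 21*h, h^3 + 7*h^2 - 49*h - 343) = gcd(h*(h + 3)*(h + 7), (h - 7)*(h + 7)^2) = h + 7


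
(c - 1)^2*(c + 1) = c^3 - c^2 - c + 1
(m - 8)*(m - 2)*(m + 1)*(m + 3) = m^4 - 6*m^3 - 21*m^2 + 34*m + 48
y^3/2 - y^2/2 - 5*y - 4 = (y/2 + 1)*(y - 4)*(y + 1)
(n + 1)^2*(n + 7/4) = n^3 + 15*n^2/4 + 9*n/2 + 7/4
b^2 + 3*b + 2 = (b + 1)*(b + 2)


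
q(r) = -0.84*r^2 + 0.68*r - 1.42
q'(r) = 0.68 - 1.68*r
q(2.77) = -5.98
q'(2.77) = -3.97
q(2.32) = -4.36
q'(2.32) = -3.22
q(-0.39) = -1.81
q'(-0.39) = 1.34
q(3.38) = -8.72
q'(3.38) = -5.00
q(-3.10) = -11.60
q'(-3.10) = 5.89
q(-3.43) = -13.63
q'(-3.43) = 6.44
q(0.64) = -1.33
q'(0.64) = -0.40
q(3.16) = -7.66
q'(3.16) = -4.63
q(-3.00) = -11.02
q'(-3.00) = 5.72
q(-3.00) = -11.02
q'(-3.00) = 5.72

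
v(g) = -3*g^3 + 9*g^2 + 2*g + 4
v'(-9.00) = -889.00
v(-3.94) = 319.32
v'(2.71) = -15.32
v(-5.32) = 699.79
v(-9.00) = 2902.00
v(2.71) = 15.81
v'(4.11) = -76.05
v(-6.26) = 1080.11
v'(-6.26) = -463.37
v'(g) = -9*g^2 + 18*g + 2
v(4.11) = -44.03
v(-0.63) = 7.06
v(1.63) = 18.18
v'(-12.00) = -1510.00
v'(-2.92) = -127.30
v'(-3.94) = -208.63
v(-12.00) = 6460.00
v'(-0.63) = -12.91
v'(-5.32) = -348.48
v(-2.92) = 149.59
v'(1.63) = 7.43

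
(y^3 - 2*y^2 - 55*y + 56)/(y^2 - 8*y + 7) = (y^2 - y - 56)/(y - 7)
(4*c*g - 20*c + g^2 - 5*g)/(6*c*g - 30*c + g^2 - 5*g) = (4*c + g)/(6*c + g)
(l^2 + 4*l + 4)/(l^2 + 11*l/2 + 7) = 2*(l + 2)/(2*l + 7)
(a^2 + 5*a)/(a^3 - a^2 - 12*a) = (a + 5)/(a^2 - a - 12)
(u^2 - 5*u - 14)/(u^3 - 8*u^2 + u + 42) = 1/(u - 3)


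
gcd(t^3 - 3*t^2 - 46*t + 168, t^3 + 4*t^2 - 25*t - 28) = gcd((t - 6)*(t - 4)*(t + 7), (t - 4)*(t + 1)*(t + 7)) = t^2 + 3*t - 28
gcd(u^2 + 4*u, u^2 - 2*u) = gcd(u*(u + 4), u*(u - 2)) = u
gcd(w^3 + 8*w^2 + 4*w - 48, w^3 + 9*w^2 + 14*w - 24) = w^2 + 10*w + 24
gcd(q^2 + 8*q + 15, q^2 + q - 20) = q + 5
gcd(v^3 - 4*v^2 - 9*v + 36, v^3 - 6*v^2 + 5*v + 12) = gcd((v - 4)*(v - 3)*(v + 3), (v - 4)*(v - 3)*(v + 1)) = v^2 - 7*v + 12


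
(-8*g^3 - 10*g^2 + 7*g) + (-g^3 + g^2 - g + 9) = -9*g^3 - 9*g^2 + 6*g + 9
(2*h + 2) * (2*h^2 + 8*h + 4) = 4*h^3 + 20*h^2 + 24*h + 8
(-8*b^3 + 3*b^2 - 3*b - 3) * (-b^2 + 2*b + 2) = 8*b^5 - 19*b^4 - 7*b^3 + 3*b^2 - 12*b - 6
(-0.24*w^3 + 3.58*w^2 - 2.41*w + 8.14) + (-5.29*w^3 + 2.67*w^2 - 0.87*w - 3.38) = -5.53*w^3 + 6.25*w^2 - 3.28*w + 4.76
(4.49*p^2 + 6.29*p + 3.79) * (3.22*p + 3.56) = 14.4578*p^3 + 36.2382*p^2 + 34.5962*p + 13.4924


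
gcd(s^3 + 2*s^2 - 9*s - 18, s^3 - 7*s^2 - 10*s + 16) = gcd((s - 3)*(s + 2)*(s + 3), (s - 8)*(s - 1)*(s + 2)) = s + 2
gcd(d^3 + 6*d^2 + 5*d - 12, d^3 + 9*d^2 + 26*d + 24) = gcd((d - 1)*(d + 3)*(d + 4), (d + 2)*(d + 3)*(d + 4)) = d^2 + 7*d + 12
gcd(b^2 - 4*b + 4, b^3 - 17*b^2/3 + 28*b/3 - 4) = b - 2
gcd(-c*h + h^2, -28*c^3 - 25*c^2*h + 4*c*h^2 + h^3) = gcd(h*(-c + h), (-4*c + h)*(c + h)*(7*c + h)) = 1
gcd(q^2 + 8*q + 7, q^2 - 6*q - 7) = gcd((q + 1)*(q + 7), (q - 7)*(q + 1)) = q + 1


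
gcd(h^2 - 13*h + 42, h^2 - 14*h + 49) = h - 7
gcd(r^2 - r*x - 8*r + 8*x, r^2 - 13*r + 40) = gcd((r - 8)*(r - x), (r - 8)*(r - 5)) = r - 8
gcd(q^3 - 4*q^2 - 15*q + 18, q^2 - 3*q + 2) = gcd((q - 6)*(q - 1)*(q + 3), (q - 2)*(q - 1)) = q - 1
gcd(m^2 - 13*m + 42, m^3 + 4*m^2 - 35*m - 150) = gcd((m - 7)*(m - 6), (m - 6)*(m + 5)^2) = m - 6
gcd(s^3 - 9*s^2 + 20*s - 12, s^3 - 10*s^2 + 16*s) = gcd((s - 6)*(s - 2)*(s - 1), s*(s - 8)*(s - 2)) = s - 2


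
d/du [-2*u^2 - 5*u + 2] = -4*u - 5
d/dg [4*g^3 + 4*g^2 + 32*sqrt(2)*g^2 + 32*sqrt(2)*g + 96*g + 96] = 12*g^2 + 8*g + 64*sqrt(2)*g + 32*sqrt(2) + 96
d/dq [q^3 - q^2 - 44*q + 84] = 3*q^2 - 2*q - 44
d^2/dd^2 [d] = 0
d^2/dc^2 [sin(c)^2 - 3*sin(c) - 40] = 3*sin(c) + 2*cos(2*c)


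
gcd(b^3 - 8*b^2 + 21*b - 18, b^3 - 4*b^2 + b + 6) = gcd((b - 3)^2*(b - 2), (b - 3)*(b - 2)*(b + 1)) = b^2 - 5*b + 6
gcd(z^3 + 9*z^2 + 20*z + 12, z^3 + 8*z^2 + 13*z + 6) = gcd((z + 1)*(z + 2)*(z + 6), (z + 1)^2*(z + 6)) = z^2 + 7*z + 6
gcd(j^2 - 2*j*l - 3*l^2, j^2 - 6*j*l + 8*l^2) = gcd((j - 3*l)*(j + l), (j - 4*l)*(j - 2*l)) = 1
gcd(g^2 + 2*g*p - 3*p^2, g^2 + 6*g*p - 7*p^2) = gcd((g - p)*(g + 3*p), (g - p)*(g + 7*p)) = -g + p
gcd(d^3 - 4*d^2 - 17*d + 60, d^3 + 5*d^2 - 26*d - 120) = d^2 - d - 20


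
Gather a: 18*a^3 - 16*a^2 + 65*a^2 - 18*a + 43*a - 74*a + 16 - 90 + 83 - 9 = 18*a^3 + 49*a^2 - 49*a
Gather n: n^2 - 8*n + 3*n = n^2 - 5*n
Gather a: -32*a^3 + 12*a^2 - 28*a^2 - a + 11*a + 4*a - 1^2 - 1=-32*a^3 - 16*a^2 + 14*a - 2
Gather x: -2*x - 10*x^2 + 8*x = -10*x^2 + 6*x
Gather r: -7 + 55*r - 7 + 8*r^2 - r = 8*r^2 + 54*r - 14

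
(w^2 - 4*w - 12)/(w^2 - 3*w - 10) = (w - 6)/(w - 5)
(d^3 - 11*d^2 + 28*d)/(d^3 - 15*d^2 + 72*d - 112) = d/(d - 4)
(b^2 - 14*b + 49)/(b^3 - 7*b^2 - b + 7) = (b - 7)/(b^2 - 1)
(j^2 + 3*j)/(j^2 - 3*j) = (j + 3)/(j - 3)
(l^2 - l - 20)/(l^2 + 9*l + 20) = (l - 5)/(l + 5)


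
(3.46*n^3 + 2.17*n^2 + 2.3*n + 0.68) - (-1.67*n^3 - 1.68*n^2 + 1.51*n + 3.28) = 5.13*n^3 + 3.85*n^2 + 0.79*n - 2.6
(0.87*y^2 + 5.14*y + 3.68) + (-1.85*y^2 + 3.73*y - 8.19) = -0.98*y^2 + 8.87*y - 4.51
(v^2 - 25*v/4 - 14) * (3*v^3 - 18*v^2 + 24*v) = 3*v^5 - 147*v^4/4 + 189*v^3/2 + 102*v^2 - 336*v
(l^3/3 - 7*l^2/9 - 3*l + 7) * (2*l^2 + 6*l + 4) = 2*l^5/3 + 4*l^4/9 - 28*l^3/3 - 64*l^2/9 + 30*l + 28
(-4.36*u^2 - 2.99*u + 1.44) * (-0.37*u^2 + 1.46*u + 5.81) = 1.6132*u^4 - 5.2593*u^3 - 30.2298*u^2 - 15.2695*u + 8.3664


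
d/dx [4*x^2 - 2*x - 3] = 8*x - 2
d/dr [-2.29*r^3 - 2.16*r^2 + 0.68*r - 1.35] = -6.87*r^2 - 4.32*r + 0.68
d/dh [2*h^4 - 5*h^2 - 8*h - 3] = 8*h^3 - 10*h - 8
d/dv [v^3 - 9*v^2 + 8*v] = 3*v^2 - 18*v + 8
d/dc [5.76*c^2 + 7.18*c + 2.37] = 11.52*c + 7.18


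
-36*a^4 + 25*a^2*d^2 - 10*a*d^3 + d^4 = (-6*a + d)*(-3*a + d)*(-2*a + d)*(a + d)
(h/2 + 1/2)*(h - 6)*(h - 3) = h^3/2 - 4*h^2 + 9*h/2 + 9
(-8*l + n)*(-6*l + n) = 48*l^2 - 14*l*n + n^2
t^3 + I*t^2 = t^2*(t + I)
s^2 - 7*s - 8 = (s - 8)*(s + 1)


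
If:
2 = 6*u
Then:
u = 1/3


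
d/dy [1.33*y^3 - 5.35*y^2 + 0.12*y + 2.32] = 3.99*y^2 - 10.7*y + 0.12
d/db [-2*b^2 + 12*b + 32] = 12 - 4*b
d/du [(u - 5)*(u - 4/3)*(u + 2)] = 3*u^2 - 26*u/3 - 6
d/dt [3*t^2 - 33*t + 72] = 6*t - 33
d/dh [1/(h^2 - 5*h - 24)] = (5 - 2*h)/(-h^2 + 5*h + 24)^2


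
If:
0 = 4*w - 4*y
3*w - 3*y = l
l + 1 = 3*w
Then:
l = 0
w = 1/3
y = 1/3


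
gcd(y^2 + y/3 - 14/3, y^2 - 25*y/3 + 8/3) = 1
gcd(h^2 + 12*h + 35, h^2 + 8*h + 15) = h + 5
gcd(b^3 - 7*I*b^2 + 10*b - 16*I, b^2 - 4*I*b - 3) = b - I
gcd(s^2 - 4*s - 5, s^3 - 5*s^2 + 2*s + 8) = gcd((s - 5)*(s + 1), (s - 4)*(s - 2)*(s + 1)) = s + 1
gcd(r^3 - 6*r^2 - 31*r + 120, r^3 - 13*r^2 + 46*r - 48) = r^2 - 11*r + 24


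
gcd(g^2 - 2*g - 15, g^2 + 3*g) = g + 3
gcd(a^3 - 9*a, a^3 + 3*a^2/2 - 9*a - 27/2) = a^2 - 9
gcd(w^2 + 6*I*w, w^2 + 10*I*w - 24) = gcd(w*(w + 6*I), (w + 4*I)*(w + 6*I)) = w + 6*I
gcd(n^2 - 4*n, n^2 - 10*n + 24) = n - 4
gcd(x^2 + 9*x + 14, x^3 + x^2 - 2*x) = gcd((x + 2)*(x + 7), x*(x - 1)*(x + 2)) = x + 2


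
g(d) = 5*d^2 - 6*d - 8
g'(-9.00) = -96.00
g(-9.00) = 451.00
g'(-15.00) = -156.00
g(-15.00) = 1207.00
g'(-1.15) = -17.50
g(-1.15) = 5.51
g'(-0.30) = -9.00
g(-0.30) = -5.75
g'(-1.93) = -25.30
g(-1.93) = 22.20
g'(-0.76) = -13.60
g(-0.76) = -0.55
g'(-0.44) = -10.40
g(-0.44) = -4.39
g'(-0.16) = -7.60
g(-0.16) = -6.91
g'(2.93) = 23.30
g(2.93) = 17.34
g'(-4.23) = -48.30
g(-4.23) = 106.84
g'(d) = 10*d - 6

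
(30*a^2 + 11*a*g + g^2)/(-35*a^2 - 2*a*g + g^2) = (-6*a - g)/(7*a - g)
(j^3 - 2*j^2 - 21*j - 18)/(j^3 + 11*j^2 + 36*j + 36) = (j^2 - 5*j - 6)/(j^2 + 8*j + 12)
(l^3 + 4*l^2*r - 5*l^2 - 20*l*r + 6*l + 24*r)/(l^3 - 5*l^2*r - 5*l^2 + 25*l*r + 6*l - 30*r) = (-l - 4*r)/(-l + 5*r)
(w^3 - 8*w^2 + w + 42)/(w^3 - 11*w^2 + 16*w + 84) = (w - 3)/(w - 6)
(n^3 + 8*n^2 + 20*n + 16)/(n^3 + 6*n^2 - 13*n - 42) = (n^2 + 6*n + 8)/(n^2 + 4*n - 21)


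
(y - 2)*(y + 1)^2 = y^3 - 3*y - 2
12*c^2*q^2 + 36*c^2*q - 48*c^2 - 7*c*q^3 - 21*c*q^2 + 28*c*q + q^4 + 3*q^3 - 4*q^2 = (-4*c + q)*(-3*c + q)*(q - 1)*(q + 4)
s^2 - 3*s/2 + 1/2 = (s - 1)*(s - 1/2)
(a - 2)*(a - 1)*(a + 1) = a^3 - 2*a^2 - a + 2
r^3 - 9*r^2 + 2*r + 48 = (r - 8)*(r - 3)*(r + 2)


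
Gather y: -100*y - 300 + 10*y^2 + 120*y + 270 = 10*y^2 + 20*y - 30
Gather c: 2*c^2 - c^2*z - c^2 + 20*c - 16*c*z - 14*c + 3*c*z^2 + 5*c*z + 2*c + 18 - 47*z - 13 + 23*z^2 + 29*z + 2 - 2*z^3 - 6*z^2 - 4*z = c^2*(1 - z) + c*(3*z^2 - 11*z + 8) - 2*z^3 + 17*z^2 - 22*z + 7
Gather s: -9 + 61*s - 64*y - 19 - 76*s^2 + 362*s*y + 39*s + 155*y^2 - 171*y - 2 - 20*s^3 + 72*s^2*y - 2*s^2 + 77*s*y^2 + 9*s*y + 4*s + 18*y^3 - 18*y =-20*s^3 + s^2*(72*y - 78) + s*(77*y^2 + 371*y + 104) + 18*y^3 + 155*y^2 - 253*y - 30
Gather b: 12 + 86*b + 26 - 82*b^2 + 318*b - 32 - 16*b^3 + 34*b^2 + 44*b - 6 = -16*b^3 - 48*b^2 + 448*b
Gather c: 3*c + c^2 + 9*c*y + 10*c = c^2 + c*(9*y + 13)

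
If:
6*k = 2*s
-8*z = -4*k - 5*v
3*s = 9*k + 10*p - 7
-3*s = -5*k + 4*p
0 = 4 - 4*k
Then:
No Solution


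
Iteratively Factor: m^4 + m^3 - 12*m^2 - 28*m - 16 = (m + 1)*(m^3 - 12*m - 16) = (m - 4)*(m + 1)*(m^2 + 4*m + 4) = (m - 4)*(m + 1)*(m + 2)*(m + 2)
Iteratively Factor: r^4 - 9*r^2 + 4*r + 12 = (r + 1)*(r^3 - r^2 - 8*r + 12) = (r - 2)*(r + 1)*(r^2 + r - 6) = (r - 2)*(r + 1)*(r + 3)*(r - 2)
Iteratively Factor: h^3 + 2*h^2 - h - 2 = (h + 2)*(h^2 - 1) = (h + 1)*(h + 2)*(h - 1)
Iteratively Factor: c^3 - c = (c - 1)*(c^2 + c) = (c - 1)*(c + 1)*(c)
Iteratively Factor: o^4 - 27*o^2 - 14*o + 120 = (o + 4)*(o^3 - 4*o^2 - 11*o + 30) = (o - 2)*(o + 4)*(o^2 - 2*o - 15) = (o - 2)*(o + 3)*(o + 4)*(o - 5)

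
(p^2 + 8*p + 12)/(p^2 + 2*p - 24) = (p + 2)/(p - 4)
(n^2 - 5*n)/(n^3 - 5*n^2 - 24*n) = (5 - n)/(-n^2 + 5*n + 24)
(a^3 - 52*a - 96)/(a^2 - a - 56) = (a^2 + 8*a + 12)/(a + 7)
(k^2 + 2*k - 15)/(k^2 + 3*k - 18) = (k + 5)/(k + 6)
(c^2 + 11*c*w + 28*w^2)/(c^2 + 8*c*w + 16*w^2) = (c + 7*w)/(c + 4*w)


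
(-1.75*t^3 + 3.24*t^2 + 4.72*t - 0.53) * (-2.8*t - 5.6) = 4.9*t^4 + 0.728*t^3 - 31.36*t^2 - 24.948*t + 2.968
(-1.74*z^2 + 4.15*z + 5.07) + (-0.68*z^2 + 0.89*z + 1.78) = -2.42*z^2 + 5.04*z + 6.85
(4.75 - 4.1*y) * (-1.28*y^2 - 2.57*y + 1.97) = 5.248*y^3 + 4.457*y^2 - 20.2845*y + 9.3575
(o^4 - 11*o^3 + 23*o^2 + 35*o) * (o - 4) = o^5 - 15*o^4 + 67*o^3 - 57*o^2 - 140*o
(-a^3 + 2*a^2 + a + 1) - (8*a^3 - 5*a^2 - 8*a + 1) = -9*a^3 + 7*a^2 + 9*a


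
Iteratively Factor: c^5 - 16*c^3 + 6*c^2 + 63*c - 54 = (c + 3)*(c^4 - 3*c^3 - 7*c^2 + 27*c - 18) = (c - 3)*(c + 3)*(c^3 - 7*c + 6) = (c - 3)*(c + 3)^2*(c^2 - 3*c + 2) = (c - 3)*(c - 2)*(c + 3)^2*(c - 1)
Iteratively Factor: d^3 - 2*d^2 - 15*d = (d - 5)*(d^2 + 3*d) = (d - 5)*(d + 3)*(d)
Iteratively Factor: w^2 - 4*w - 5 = (w - 5)*(w + 1)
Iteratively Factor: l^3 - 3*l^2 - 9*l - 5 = (l + 1)*(l^2 - 4*l - 5) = (l - 5)*(l + 1)*(l + 1)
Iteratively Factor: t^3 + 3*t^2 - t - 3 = (t - 1)*(t^2 + 4*t + 3) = (t - 1)*(t + 3)*(t + 1)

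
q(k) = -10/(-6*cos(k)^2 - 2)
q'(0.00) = 0.00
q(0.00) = 1.25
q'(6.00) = -0.57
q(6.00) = 1.33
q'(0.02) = 0.04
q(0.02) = 1.25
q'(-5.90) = 0.81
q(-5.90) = 1.40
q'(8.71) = -2.02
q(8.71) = 1.84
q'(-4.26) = -4.77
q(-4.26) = 3.18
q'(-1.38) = -4.55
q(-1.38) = 4.51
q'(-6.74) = -1.02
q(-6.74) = 1.46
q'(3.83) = 1.89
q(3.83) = 1.79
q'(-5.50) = 2.39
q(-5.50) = 1.99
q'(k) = 120*sin(k)*cos(k)/(-6*cos(k)^2 - 2)^2 = 60*sin(2*k)/(3*cos(2*k) + 5)^2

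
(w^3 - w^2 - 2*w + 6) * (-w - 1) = -w^4 + 3*w^2 - 4*w - 6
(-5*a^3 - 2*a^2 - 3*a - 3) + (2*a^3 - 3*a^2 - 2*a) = -3*a^3 - 5*a^2 - 5*a - 3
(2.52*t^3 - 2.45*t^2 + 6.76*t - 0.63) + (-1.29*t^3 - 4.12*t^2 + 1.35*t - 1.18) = 1.23*t^3 - 6.57*t^2 + 8.11*t - 1.81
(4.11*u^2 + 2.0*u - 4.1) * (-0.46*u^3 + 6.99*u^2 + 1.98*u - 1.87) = -1.8906*u^5 + 27.8089*u^4 + 24.0038*u^3 - 32.3847*u^2 - 11.858*u + 7.667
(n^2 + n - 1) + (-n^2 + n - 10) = 2*n - 11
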